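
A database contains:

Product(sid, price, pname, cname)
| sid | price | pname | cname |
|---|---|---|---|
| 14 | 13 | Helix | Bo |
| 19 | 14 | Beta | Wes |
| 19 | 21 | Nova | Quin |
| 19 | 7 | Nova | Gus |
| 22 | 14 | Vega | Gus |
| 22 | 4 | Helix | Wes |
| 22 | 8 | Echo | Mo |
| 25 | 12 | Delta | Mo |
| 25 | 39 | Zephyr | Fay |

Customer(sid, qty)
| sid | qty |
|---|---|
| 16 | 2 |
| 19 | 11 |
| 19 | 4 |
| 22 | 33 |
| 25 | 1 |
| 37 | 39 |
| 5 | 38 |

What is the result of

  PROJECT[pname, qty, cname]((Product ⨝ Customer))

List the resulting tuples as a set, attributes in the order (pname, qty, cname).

{(Beta, 11, Wes), (Beta, 4, Wes), (Delta, 1, Mo), (Echo, 33, Mo), (Helix, 33, Wes), (Nova, 11, Gus), (Nova, 11, Quin), (Nova, 4, Gus), (Nova, 4, Quin), (Vega, 33, Gus), (Zephyr, 1, Fay)}

Natural join on sid: {(19, 14, Beta, Wes, 11), (19, 14, Beta, Wes, 4), (19, 21, Nova, Quin, 11), (19, 21, Nova, Quin, 4), (19, 7, Nova, Gus, 11), (19, 7, Nova, Gus, 4), (22, 14, Vega, Gus, 33), (22, 4, Helix, Wes, 33), (22, 8, Echo, Mo, 33), (25, 12, Delta, Mo, 1), (25, 39, Zephyr, Fay, 1)}
Projecting to pname, qty, cname: {(Beta, 11, Wes), (Beta, 4, Wes), (Delta, 1, Mo), (Echo, 33, Mo), (Helix, 33, Wes), (Nova, 11, Gus), (Nova, 11, Quin), (Nova, 4, Gus), (Nova, 4, Quin), (Vega, 33, Gus), (Zephyr, 1, Fay)}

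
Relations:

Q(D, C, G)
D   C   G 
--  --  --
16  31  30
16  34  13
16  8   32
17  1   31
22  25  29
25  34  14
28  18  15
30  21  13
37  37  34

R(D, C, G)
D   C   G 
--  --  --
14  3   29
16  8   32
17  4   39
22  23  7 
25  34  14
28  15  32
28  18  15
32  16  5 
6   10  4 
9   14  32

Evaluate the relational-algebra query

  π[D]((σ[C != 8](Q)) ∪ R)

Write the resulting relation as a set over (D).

{14, 16, 17, 22, 25, 28, 30, 32, 37, 6, 9}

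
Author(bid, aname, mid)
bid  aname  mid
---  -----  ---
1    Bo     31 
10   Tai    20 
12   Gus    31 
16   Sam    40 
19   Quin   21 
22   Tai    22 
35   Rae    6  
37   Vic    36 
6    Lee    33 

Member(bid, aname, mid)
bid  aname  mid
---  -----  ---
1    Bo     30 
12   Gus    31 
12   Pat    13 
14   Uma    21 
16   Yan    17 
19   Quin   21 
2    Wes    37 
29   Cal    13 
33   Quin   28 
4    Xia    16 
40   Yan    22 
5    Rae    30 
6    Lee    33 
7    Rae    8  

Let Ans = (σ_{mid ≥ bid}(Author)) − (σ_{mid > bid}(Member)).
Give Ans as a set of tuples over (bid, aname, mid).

{(1, Bo, 31), (10, Tai, 20), (16, Sam, 40), (22, Tai, 22)}

Apply σ_{mid ≥ bid}; surviving tuples: {(1, Bo, 31), (10, Tai, 20), (12, Gus, 31), (16, Sam, 40), (19, Quin, 21), (22, Tai, 22), (6, Lee, 33)}
Apply σ_{mid > bid}; surviving tuples: {(1, Bo, 30), (12, Gus, 31), (12, Pat, 13), (14, Uma, 21), (16, Yan, 17), (19, Quin, 21), (2, Wes, 37), (4, Xia, 16), (5, Rae, 30), (6, Lee, 33), (7, Rae, 8)}
Difference: {(1, Bo, 31), (10, Tai, 20), (12, Gus, 31), (16, Sam, 40), (19, Quin, 21), (22, Tai, 22), (6, Lee, 33)} with {(1, Bo, 30), (12, Gus, 31), (12, Pat, 13), (14, Uma, 21), (16, Yan, 17), (19, Quin, 21), (2, Wes, 37), (4, Xia, 16), (5, Rae, 30), (6, Lee, 33), (7, Rae, 8)} → {(1, Bo, 31), (10, Tai, 20), (16, Sam, 40), (22, Tai, 22)}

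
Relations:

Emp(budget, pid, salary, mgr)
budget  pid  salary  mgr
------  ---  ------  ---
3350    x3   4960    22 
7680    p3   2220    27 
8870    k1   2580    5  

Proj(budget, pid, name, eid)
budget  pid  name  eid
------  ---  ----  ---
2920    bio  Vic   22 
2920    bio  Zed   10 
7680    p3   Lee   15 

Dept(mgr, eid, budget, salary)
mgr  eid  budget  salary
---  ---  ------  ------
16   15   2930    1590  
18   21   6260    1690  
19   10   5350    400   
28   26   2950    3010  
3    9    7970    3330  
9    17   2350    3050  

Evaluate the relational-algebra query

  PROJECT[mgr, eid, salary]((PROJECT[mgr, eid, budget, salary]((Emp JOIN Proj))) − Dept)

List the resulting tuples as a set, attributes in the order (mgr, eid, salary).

Joining Emp and Proj on budget, pid yields {(7680, p3, 2220, 27, Lee, 15)}.
π_{mgr, eid, budget, salary} gives {(27, 15, 7680, 2220)}.
Taking the difference: {(27, 15, 7680, 2220)}
π_{mgr, eid, salary} gives {(27, 15, 2220)}.

{(27, 15, 2220)}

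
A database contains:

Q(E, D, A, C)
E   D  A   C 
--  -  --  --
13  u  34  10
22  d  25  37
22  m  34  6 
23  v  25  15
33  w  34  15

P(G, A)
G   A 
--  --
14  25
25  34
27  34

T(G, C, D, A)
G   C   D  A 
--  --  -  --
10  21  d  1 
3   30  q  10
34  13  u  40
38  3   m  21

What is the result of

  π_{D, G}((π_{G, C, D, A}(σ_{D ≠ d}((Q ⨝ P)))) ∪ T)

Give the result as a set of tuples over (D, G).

{(d, 10), (m, 25), (m, 27), (m, 38), (q, 3), (u, 25), (u, 27), (u, 34), (v, 14), (w, 25), (w, 27)}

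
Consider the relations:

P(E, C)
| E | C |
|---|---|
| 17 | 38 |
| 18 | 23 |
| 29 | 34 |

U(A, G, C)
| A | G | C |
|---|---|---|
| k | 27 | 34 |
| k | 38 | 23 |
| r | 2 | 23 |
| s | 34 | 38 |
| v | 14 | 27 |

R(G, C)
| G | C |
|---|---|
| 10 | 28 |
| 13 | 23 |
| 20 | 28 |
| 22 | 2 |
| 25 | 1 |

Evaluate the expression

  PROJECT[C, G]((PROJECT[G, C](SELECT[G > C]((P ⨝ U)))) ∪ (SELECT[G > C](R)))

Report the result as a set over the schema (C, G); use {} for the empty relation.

{(1, 25), (2, 22), (23, 38)}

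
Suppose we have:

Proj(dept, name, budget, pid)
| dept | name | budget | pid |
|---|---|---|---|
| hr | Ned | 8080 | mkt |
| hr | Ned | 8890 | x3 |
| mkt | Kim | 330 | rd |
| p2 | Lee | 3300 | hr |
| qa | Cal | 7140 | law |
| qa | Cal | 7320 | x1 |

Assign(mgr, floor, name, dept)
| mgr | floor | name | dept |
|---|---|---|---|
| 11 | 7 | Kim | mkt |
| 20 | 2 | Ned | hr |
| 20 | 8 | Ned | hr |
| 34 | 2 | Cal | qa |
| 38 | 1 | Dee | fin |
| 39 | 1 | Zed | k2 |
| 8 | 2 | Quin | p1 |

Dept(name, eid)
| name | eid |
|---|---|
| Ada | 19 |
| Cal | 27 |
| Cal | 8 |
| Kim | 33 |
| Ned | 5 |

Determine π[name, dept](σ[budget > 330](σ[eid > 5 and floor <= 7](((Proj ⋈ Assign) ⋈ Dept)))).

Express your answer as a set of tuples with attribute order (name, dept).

Joining Proj and Assign on dept, name yields {(hr, Ned, 8080, mkt, 20, 2), (hr, Ned, 8080, mkt, 20, 8), (hr, Ned, 8890, x3, 20, 2), (hr, Ned, 8890, x3, 20, 8), (mkt, Kim, 330, rd, 11, 7), (qa, Cal, 7140, law, 34, 2), (qa, Cal, 7320, x1, 34, 2)}.
Joining (Proj ⋈ Assign) and Dept on name yields {(hr, Ned, 8080, mkt, 20, 2, 5), (hr, Ned, 8080, mkt, 20, 8, 5), (hr, Ned, 8890, x3, 20, 2, 5), (hr, Ned, 8890, x3, 20, 8, 5), (mkt, Kim, 330, rd, 11, 7, 33), (qa, Cal, 7140, law, 34, 2, 27), (qa, Cal, 7140, law, 34, 2, 8), (qa, Cal, 7320, x1, 34, 2, 27), (qa, Cal, 7320, x1, 34, 2, 8)}.
σ[eid > 5 and floor <= 7]: keep tuples satisfying eid > 5 and floor <= 7 → {(mkt, Kim, 330, rd, 11, 7, 33), (qa, Cal, 7140, law, 34, 2, 27), (qa, Cal, 7140, law, 34, 2, 8), (qa, Cal, 7320, x1, 34, 2, 27), (qa, Cal, 7320, x1, 34, 2, 8)}
σ[budget > 330]: keep tuples satisfying budget > 330 → {(qa, Cal, 7140, law, 34, 2, 27), (qa, Cal, 7140, law, 34, 2, 8), (qa, Cal, 7320, x1, 34, 2, 27), (qa, Cal, 7320, x1, 34, 2, 8)}
π_{name, dept} gives {(Cal, qa)} (3 duplicate(s) eliminated).

{(Cal, qa)}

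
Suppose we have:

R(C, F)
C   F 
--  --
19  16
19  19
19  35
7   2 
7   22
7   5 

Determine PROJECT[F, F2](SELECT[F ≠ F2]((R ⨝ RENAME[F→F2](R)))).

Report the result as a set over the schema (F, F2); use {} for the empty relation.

{(16, 19), (16, 35), (19, 16), (19, 35), (2, 22), (2, 5), (22, 2), (22, 5), (35, 16), (35, 19), (5, 2), (5, 22)}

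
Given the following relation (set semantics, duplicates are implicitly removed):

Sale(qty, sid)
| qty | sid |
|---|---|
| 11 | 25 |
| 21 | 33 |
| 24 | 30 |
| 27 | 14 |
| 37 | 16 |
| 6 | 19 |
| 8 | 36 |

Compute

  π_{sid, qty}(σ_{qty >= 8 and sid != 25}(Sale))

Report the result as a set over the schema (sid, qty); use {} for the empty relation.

{(14, 27), (16, 37), (30, 24), (33, 21), (36, 8)}

Filtering on qty >= 8 and sid != 25 leaves {(21, 33), (24, 30), (27, 14), (37, 16), (8, 36)}.
Keep only column(s) sid, qty: {(14, 27), (16, 37), (30, 24), (33, 21), (36, 8)}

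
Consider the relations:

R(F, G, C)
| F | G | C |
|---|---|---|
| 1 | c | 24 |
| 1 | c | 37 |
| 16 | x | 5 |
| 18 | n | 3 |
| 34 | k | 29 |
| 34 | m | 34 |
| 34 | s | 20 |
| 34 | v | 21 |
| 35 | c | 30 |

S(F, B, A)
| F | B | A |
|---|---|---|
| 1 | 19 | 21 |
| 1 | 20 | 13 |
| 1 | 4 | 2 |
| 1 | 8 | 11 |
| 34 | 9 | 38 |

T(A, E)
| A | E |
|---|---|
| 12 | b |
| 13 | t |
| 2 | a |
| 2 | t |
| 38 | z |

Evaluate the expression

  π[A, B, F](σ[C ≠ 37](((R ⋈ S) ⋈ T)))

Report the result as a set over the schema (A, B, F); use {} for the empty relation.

R ⋈ S (natural join on F): {(1, c, 24, 19, 21), (1, c, 24, 20, 13), (1, c, 24, 4, 2), (1, c, 24, 8, 11), (1, c, 37, 19, 21), (1, c, 37, 20, 13), (1, c, 37, 4, 2), (1, c, 37, 8, 11), (34, k, 29, 9, 38), (34, m, 34, 9, 38), (34, s, 20, 9, 38), (34, v, 21, 9, 38)}
(R ⋈ S) ⋈ T (natural join on A): {(1, c, 24, 20, 13, t), (1, c, 24, 4, 2, a), (1, c, 24, 4, 2, t), (1, c, 37, 20, 13, t), (1, c, 37, 4, 2, a), (1, c, 37, 4, 2, t), (34, k, 29, 9, 38, z), (34, m, 34, 9, 38, z), (34, s, 20, 9, 38, z), (34, v, 21, 9, 38, z)}
Filtering on C ≠ 37 leaves {(1, c, 24, 20, 13, t), (1, c, 24, 4, 2, a), (1, c, 24, 4, 2, t), (34, k, 29, 9, 38, z), (34, m, 34, 9, 38, z), (34, s, 20, 9, 38, z), (34, v, 21, 9, 38, z)}.
π[A, B, F]: project onto (A, B, F) (4 duplicate(s) eliminated) → {(13, 20, 1), (2, 4, 1), (38, 9, 34)}

{(13, 20, 1), (2, 4, 1), (38, 9, 34)}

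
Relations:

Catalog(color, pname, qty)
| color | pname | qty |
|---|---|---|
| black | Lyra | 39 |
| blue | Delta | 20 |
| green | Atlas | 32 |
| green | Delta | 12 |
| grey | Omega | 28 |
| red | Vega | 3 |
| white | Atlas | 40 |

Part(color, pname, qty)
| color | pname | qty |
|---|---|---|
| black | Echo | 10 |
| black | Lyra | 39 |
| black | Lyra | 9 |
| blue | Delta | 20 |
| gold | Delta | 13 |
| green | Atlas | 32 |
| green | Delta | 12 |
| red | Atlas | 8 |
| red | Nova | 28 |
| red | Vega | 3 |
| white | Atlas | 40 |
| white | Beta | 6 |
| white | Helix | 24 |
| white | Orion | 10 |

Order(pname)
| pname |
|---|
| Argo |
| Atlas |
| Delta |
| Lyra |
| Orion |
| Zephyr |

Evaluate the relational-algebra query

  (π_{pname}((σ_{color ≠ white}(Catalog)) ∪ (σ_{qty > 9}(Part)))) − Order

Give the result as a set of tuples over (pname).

Apply σ_{color ≠ white}; surviving tuples: {(black, Lyra, 39), (blue, Delta, 20), (green, Atlas, 32), (green, Delta, 12), (grey, Omega, 28), (red, Vega, 3)}
Apply σ_{qty > 9}; surviving tuples: {(black, Echo, 10), (black, Lyra, 39), (blue, Delta, 20), (gold, Delta, 13), (green, Atlas, 32), (green, Delta, 12), (red, Nova, 28), (white, Atlas, 40), (white, Helix, 24), (white, Orion, 10)}
Taking the union: {(black, Echo, 10), (black, Lyra, 39), (blue, Delta, 20), (gold, Delta, 13), (green, Atlas, 32), (green, Delta, 12), (grey, Omega, 28), (red, Nova, 28), (red, Vega, 3), (white, Atlas, 40), (white, Helix, 24), (white, Orion, 10)}
π_{pname} gives {Atlas, Delta, Echo, Helix, Lyra, Nova, Omega, Orion, Vega} (3 duplicate(s) eliminated).
Taking the difference: {Echo, Helix, Nova, Omega, Vega}

{Echo, Helix, Nova, Omega, Vega}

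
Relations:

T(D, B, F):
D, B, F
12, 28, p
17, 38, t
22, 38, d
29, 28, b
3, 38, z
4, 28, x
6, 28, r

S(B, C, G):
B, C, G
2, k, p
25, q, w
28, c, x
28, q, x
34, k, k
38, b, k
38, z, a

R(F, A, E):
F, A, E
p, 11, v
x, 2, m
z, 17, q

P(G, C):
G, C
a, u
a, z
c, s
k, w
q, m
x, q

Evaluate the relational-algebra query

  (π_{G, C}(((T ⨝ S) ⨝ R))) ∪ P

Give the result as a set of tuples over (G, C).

{(a, u), (a, z), (c, s), (k, b), (k, w), (q, m), (x, c), (x, q)}

Joining T and S on B yields {(12, 28, p, c, x), (12, 28, p, q, x), (17, 38, t, b, k), (17, 38, t, z, a), (22, 38, d, b, k), (22, 38, d, z, a), (29, 28, b, c, x), (29, 28, b, q, x), (3, 38, z, b, k), (3, 38, z, z, a), (4, 28, x, c, x), (4, 28, x, q, x), (6, 28, r, c, x), (6, 28, r, q, x)}.
Joining (T ⨝ S) and R on F yields {(12, 28, p, c, x, 11, v), (12, 28, p, q, x, 11, v), (3, 38, z, b, k, 17, q), (3, 38, z, z, a, 17, q), (4, 28, x, c, x, 2, m), (4, 28, x, q, x, 2, m)}.
Projecting to G, C (2 duplicate(s) eliminated): {(a, z), (k, b), (x, c), (x, q)}
Taking the union: {(a, u), (a, z), (c, s), (k, b), (k, w), (q, m), (x, c), (x, q)}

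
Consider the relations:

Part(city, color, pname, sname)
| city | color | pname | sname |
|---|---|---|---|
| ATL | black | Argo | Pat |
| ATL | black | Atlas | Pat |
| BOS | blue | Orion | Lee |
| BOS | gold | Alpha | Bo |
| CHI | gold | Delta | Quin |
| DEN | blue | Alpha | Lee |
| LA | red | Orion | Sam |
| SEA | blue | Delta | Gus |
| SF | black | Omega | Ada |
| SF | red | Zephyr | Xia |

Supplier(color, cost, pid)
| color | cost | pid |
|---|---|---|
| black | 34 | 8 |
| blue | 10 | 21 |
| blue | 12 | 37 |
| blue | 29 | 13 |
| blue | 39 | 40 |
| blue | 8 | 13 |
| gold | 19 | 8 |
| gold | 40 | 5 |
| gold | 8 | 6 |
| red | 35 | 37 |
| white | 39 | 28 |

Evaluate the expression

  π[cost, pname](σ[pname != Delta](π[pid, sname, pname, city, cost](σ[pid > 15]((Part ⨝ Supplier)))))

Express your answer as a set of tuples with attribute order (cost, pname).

{(10, Alpha), (10, Orion), (12, Alpha), (12, Orion), (35, Orion), (35, Zephyr), (39, Alpha), (39, Orion)}

Joining Part and Supplier on color yields {(ATL, black, Argo, Pat, 34, 8), (ATL, black, Atlas, Pat, 34, 8), (BOS, blue, Orion, Lee, 10, 21), (BOS, blue, Orion, Lee, 12, 37), (BOS, blue, Orion, Lee, 29, 13), (BOS, blue, Orion, Lee, 39, 40), (BOS, blue, Orion, Lee, 8, 13), (BOS, gold, Alpha, Bo, 19, 8), (BOS, gold, Alpha, Bo, 40, 5), (BOS, gold, Alpha, Bo, 8, 6), (CHI, gold, Delta, Quin, 19, 8), (CHI, gold, Delta, Quin, 40, 5), (CHI, gold, Delta, Quin, 8, 6), (DEN, blue, Alpha, Lee, 10, 21), (DEN, blue, Alpha, Lee, 12, 37), (DEN, blue, Alpha, Lee, 29, 13), (DEN, blue, Alpha, Lee, 39, 40), (DEN, blue, Alpha, Lee, 8, 13), (LA, red, Orion, Sam, 35, 37), (SEA, blue, Delta, Gus, 10, 21), (SEA, blue, Delta, Gus, 12, 37), (SEA, blue, Delta, Gus, 29, 13), (SEA, blue, Delta, Gus, 39, 40), (SEA, blue, Delta, Gus, 8, 13), (SF, black, Omega, Ada, 34, 8), (SF, red, Zephyr, Xia, 35, 37)}.
σ[pid > 15]: keep tuples satisfying pid > 15 → {(BOS, blue, Orion, Lee, 10, 21), (BOS, blue, Orion, Lee, 12, 37), (BOS, blue, Orion, Lee, 39, 40), (DEN, blue, Alpha, Lee, 10, 21), (DEN, blue, Alpha, Lee, 12, 37), (DEN, blue, Alpha, Lee, 39, 40), (LA, red, Orion, Sam, 35, 37), (SEA, blue, Delta, Gus, 10, 21), (SEA, blue, Delta, Gus, 12, 37), (SEA, blue, Delta, Gus, 39, 40), (SF, red, Zephyr, Xia, 35, 37)}
π[pid, sname, pname, city, cost]: project onto (pid, sname, pname, city, cost) → {(21, Gus, Delta, SEA, 10), (21, Lee, Alpha, DEN, 10), (21, Lee, Orion, BOS, 10), (37, Gus, Delta, SEA, 12), (37, Lee, Alpha, DEN, 12), (37, Lee, Orion, BOS, 12), (37, Sam, Orion, LA, 35), (37, Xia, Zephyr, SF, 35), (40, Gus, Delta, SEA, 39), (40, Lee, Alpha, DEN, 39), (40, Lee, Orion, BOS, 39)}
σ[pname != Delta]: keep tuples satisfying pname != Delta → {(21, Lee, Alpha, DEN, 10), (21, Lee, Orion, BOS, 10), (37, Lee, Alpha, DEN, 12), (37, Lee, Orion, BOS, 12), (37, Sam, Orion, LA, 35), (37, Xia, Zephyr, SF, 35), (40, Lee, Alpha, DEN, 39), (40, Lee, Orion, BOS, 39)}
π[cost, pname]: project onto (cost, pname) → {(10, Alpha), (10, Orion), (12, Alpha), (12, Orion), (35, Orion), (35, Zephyr), (39, Alpha), (39, Orion)}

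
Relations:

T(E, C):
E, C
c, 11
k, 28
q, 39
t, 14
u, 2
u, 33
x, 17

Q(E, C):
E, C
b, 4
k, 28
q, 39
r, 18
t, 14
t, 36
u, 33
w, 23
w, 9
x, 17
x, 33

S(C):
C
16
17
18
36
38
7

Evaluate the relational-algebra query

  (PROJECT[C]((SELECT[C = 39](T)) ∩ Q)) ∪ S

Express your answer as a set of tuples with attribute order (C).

{16, 17, 18, 36, 38, 39, 7}

Apply σ_{C = 39}; surviving tuples: {(q, 39)}
Intersection: {(q, 39)} with {(b, 4), (k, 28), (q, 39), (r, 18), (t, 14), (t, 36), (u, 33), (w, 23), (w, 9), (x, 17), (x, 33)} → {(q, 39)}
π_{C} gives {39}.
Union: {39} with {16, 17, 18, 36, 38, 7} → {16, 17, 18, 36, 38, 39, 7}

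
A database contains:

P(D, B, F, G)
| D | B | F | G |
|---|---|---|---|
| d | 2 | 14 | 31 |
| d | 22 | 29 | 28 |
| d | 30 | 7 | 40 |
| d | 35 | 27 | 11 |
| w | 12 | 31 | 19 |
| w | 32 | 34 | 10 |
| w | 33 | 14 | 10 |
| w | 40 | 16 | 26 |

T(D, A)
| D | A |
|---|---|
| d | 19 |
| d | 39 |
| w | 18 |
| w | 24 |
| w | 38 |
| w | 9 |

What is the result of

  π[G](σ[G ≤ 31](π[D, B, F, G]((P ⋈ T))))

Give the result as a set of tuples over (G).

{10, 11, 19, 26, 28, 31}

P ⋈ T (natural join on D): {(d, 2, 14, 31, 19), (d, 2, 14, 31, 39), (d, 22, 29, 28, 19), (d, 22, 29, 28, 39), (d, 30, 7, 40, 19), (d, 30, 7, 40, 39), (d, 35, 27, 11, 19), (d, 35, 27, 11, 39), (w, 12, 31, 19, 18), (w, 12, 31, 19, 24), (w, 12, 31, 19, 38), (w, 12, 31, 19, 9), (w, 32, 34, 10, 18), (w, 32, 34, 10, 24), (w, 32, 34, 10, 38), (w, 32, 34, 10, 9), (w, 33, 14, 10, 18), (w, 33, 14, 10, 24), (w, 33, 14, 10, 38), (w, 33, 14, 10, 9), (w, 40, 16, 26, 18), (w, 40, 16, 26, 24), (w, 40, 16, 26, 38), (w, 40, 16, 26, 9)}
π[D, B, F, G]: project onto (D, B, F, G) (16 duplicate(s) eliminated) → {(d, 2, 14, 31), (d, 22, 29, 28), (d, 30, 7, 40), (d, 35, 27, 11), (w, 12, 31, 19), (w, 32, 34, 10), (w, 33, 14, 10), (w, 40, 16, 26)}
Filtering on G ≤ 31 leaves {(d, 2, 14, 31), (d, 22, 29, 28), (d, 35, 27, 11), (w, 12, 31, 19), (w, 32, 34, 10), (w, 33, 14, 10), (w, 40, 16, 26)}.
π[G]: project onto (G) (1 duplicate(s) eliminated) → {10, 11, 19, 26, 28, 31}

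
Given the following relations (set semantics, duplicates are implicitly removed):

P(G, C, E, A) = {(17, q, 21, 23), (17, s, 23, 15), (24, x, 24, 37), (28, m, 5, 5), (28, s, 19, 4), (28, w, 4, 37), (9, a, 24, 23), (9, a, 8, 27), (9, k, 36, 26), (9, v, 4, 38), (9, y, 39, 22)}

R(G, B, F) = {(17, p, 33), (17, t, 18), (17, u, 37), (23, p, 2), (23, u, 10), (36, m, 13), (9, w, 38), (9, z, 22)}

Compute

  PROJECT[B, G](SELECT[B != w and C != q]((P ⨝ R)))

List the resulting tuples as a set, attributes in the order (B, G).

{(p, 17), (t, 17), (u, 17), (z, 9)}

Joining P and R on G yields {(17, q, 21, 23, p, 33), (17, q, 21, 23, t, 18), (17, q, 21, 23, u, 37), (17, s, 23, 15, p, 33), (17, s, 23, 15, t, 18), (17, s, 23, 15, u, 37), (9, a, 24, 23, w, 38), (9, a, 24, 23, z, 22), (9, a, 8, 27, w, 38), (9, a, 8, 27, z, 22), (9, k, 36, 26, w, 38), (9, k, 36, 26, z, 22), (9, v, 4, 38, w, 38), (9, v, 4, 38, z, 22), (9, y, 39, 22, w, 38), (9, y, 39, 22, z, 22)}.
σ[B != w and C != q]: keep tuples satisfying B != w and C != q → {(17, s, 23, 15, p, 33), (17, s, 23, 15, t, 18), (17, s, 23, 15, u, 37), (9, a, 24, 23, z, 22), (9, a, 8, 27, z, 22), (9, k, 36, 26, z, 22), (9, v, 4, 38, z, 22), (9, y, 39, 22, z, 22)}
π[B, G]: project onto (B, G) (4 duplicate(s) eliminated) → {(p, 17), (t, 17), (u, 17), (z, 9)}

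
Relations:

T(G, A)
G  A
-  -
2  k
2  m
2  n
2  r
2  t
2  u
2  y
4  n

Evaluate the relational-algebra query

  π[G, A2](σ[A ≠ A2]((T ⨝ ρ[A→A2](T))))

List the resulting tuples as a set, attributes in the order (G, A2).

{(2, k), (2, m), (2, n), (2, r), (2, t), (2, u), (2, y)}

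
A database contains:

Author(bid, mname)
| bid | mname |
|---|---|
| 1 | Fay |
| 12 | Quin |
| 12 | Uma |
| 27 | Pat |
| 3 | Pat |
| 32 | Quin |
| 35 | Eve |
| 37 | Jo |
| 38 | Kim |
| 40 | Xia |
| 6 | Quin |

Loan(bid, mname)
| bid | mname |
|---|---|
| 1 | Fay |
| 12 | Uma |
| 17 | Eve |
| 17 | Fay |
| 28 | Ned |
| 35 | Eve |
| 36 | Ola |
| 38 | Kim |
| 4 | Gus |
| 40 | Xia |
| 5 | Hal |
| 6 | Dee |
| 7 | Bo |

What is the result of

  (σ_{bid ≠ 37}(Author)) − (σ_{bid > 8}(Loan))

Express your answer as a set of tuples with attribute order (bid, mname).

{(1, Fay), (12, Quin), (27, Pat), (3, Pat), (32, Quin), (6, Quin)}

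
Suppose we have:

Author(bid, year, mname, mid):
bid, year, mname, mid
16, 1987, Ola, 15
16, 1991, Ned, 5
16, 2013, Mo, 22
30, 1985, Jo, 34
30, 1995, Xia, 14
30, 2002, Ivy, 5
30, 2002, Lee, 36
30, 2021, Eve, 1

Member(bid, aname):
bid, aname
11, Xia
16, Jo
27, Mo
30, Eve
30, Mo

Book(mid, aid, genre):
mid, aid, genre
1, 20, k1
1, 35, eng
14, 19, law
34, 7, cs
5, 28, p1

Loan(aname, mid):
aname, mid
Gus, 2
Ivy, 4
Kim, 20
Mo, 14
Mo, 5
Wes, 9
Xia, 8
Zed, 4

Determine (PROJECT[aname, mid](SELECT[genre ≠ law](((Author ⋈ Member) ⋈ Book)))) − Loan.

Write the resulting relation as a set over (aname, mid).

Joining Author and Member on bid yields {(16, 1987, Ola, 15, Jo), (16, 1991, Ned, 5, Jo), (16, 2013, Mo, 22, Jo), (30, 1985, Jo, 34, Eve), (30, 1985, Jo, 34, Mo), (30, 1995, Xia, 14, Eve), (30, 1995, Xia, 14, Mo), (30, 2002, Ivy, 5, Eve), (30, 2002, Ivy, 5, Mo), (30, 2002, Lee, 36, Eve), (30, 2002, Lee, 36, Mo), (30, 2021, Eve, 1, Eve), (30, 2021, Eve, 1, Mo)}.
Joining (Author ⋈ Member) and Book on mid yields {(16, 1991, Ned, 5, Jo, 28, p1), (30, 1985, Jo, 34, Eve, 7, cs), (30, 1985, Jo, 34, Mo, 7, cs), (30, 1995, Xia, 14, Eve, 19, law), (30, 1995, Xia, 14, Mo, 19, law), (30, 2002, Ivy, 5, Eve, 28, p1), (30, 2002, Ivy, 5, Mo, 28, p1), (30, 2021, Eve, 1, Eve, 20, k1), (30, 2021, Eve, 1, Eve, 35, eng), (30, 2021, Eve, 1, Mo, 20, k1), (30, 2021, Eve, 1, Mo, 35, eng)}.
Apply σ_{genre ≠ law}; surviving tuples: {(16, 1991, Ned, 5, Jo, 28, p1), (30, 1985, Jo, 34, Eve, 7, cs), (30, 1985, Jo, 34, Mo, 7, cs), (30, 2002, Ivy, 5, Eve, 28, p1), (30, 2002, Ivy, 5, Mo, 28, p1), (30, 2021, Eve, 1, Eve, 20, k1), (30, 2021, Eve, 1, Eve, 35, eng), (30, 2021, Eve, 1, Mo, 20, k1), (30, 2021, Eve, 1, Mo, 35, eng)}
π[aname, mid]: project onto (aname, mid) (2 duplicate(s) eliminated) → {(Eve, 1), (Eve, 34), (Eve, 5), (Jo, 5), (Mo, 1), (Mo, 34), (Mo, 5)}
Difference: {(Eve, 1), (Eve, 34), (Eve, 5), (Jo, 5), (Mo, 1), (Mo, 34), (Mo, 5)} with {(Gus, 2), (Ivy, 4), (Kim, 20), (Mo, 14), (Mo, 5), (Wes, 9), (Xia, 8), (Zed, 4)} → {(Eve, 1), (Eve, 34), (Eve, 5), (Jo, 5), (Mo, 1), (Mo, 34)}

{(Eve, 1), (Eve, 34), (Eve, 5), (Jo, 5), (Mo, 1), (Mo, 34)}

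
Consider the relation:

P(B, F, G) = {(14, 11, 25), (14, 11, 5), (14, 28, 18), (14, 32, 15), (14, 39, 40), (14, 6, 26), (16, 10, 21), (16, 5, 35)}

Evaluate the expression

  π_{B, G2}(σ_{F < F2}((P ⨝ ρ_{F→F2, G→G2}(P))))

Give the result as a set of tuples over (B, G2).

{(14, 15), (14, 18), (14, 25), (14, 40), (14, 5), (16, 21)}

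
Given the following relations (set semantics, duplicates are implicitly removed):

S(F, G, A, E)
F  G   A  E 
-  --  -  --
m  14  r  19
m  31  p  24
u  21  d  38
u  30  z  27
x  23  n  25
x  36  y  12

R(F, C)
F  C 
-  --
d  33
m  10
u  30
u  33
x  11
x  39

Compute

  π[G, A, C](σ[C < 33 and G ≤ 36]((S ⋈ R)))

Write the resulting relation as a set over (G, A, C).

{(14, r, 10), (21, d, 30), (23, n, 11), (30, z, 30), (31, p, 10), (36, y, 11)}

Natural join on F: {(m, 14, r, 19, 10), (m, 31, p, 24, 10), (u, 21, d, 38, 30), (u, 21, d, 38, 33), (u, 30, z, 27, 30), (u, 30, z, 27, 33), (x, 23, n, 25, 11), (x, 23, n, 25, 39), (x, 36, y, 12, 11), (x, 36, y, 12, 39)}
Apply σ_{C < 33 and G ≤ 36}; surviving tuples: {(m, 14, r, 19, 10), (m, 31, p, 24, 10), (u, 21, d, 38, 30), (u, 30, z, 27, 30), (x, 23, n, 25, 11), (x, 36, y, 12, 11)}
π_{G, A, C} gives {(14, r, 10), (21, d, 30), (23, n, 11), (30, z, 30), (31, p, 10), (36, y, 11)}.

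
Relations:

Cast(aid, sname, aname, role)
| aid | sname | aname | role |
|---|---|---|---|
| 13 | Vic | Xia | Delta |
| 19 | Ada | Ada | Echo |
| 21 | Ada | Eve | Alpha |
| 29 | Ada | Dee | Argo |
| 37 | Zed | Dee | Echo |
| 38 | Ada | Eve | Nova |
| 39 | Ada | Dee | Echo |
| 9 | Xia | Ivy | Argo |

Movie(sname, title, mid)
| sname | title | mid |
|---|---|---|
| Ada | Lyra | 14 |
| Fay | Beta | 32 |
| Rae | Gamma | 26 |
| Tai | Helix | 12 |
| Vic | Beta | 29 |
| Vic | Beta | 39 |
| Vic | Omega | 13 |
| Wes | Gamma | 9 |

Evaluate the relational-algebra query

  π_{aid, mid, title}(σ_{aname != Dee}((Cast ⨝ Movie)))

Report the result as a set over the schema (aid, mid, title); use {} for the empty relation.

{(13, 13, Omega), (13, 29, Beta), (13, 39, Beta), (19, 14, Lyra), (21, 14, Lyra), (38, 14, Lyra)}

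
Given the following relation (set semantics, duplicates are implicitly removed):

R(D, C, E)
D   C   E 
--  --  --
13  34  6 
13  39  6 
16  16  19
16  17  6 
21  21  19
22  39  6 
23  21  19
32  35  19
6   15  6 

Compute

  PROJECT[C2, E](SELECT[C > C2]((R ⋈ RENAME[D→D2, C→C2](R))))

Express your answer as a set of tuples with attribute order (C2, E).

ρ[D→D2, C→C2]: schema becomes (D2, C2, E); tuples unchanged.
Joining R and RENAME[D→D2, C→C2](R) on E yields {(13, 34, 6, 13, 34), (13, 34, 6, 13, 39), (13, 34, 6, 16, 17), (13, 34, 6, 22, 39), (13, 34, 6, 6, 15), (13, 39, 6, 13, 34), (13, 39, 6, 13, 39), (13, 39, 6, 16, 17), (13, 39, 6, 22, 39), (13, 39, 6, 6, 15), (16, 16, 19, 16, 16), (16, 16, 19, 21, 21), (16, 16, 19, 23, 21), (16, 16, 19, 32, 35), (16, 17, 6, 13, 34), (16, 17, 6, 13, 39), (16, 17, 6, 16, 17), (16, 17, 6, 22, 39), (16, 17, 6, 6, 15), (21, 21, 19, 16, 16), (21, 21, 19, 21, 21), (21, 21, 19, 23, 21), (21, 21, 19, 32, 35), (22, 39, 6, 13, 34), (22, 39, 6, 13, 39), (22, 39, 6, 16, 17), (22, 39, 6, 22, 39), (22, 39, 6, 6, 15), (23, 21, 19, 16, 16), (23, 21, 19, 21, 21), (23, 21, 19, 23, 21), (23, 21, 19, 32, 35), (32, 35, 19, 16, 16), (32, 35, 19, 21, 21), (32, 35, 19, 23, 21), (32, 35, 19, 32, 35), (6, 15, 6, 13, 34), (6, 15, 6, 13, 39), (6, 15, 6, 16, 17), (6, 15, 6, 22, 39), (6, 15, 6, 6, 15)}.
Filtering on C > C2 leaves {(13, 34, 6, 16, 17), (13, 34, 6, 6, 15), (13, 39, 6, 13, 34), (13, 39, 6, 16, 17), (13, 39, 6, 6, 15), (16, 17, 6, 6, 15), (21, 21, 19, 16, 16), (22, 39, 6, 13, 34), (22, 39, 6, 16, 17), (22, 39, 6, 6, 15), (23, 21, 19, 16, 16), (32, 35, 19, 16, 16), (32, 35, 19, 21, 21), (32, 35, 19, 23, 21)}.
Projecting to C2, E (9 duplicate(s) eliminated): {(15, 6), (16, 19), (17, 6), (21, 19), (34, 6)}

{(15, 6), (16, 19), (17, 6), (21, 19), (34, 6)}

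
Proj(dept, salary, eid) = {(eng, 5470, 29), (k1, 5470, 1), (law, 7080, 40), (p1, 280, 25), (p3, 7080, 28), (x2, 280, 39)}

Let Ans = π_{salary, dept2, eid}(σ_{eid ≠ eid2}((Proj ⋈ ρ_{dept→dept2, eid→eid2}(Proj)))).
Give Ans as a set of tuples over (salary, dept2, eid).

ρ[dept→dept2, eid→eid2]: schema becomes (dept2, salary, eid2); tuples unchanged.
Joining Proj and ρ_{dept→dept2, eid→eid2}(Proj) on salary yields {(eng, 5470, 29, eng, 29), (eng, 5470, 29, k1, 1), (k1, 5470, 1, eng, 29), (k1, 5470, 1, k1, 1), (law, 7080, 40, law, 40), (law, 7080, 40, p3, 28), (p1, 280, 25, p1, 25), (p1, 280, 25, x2, 39), (p3, 7080, 28, law, 40), (p3, 7080, 28, p3, 28), (x2, 280, 39, p1, 25), (x2, 280, 39, x2, 39)}.
Apply σ_{eid ≠ eid2}; surviving tuples: {(eng, 5470, 29, k1, 1), (k1, 5470, 1, eng, 29), (law, 7080, 40, p3, 28), (p1, 280, 25, x2, 39), (p3, 7080, 28, law, 40), (x2, 280, 39, p1, 25)}
Projecting to salary, dept2, eid: {(280, p1, 39), (280, x2, 25), (5470, eng, 1), (5470, k1, 29), (7080, law, 28), (7080, p3, 40)}

{(280, p1, 39), (280, x2, 25), (5470, eng, 1), (5470, k1, 29), (7080, law, 28), (7080, p3, 40)}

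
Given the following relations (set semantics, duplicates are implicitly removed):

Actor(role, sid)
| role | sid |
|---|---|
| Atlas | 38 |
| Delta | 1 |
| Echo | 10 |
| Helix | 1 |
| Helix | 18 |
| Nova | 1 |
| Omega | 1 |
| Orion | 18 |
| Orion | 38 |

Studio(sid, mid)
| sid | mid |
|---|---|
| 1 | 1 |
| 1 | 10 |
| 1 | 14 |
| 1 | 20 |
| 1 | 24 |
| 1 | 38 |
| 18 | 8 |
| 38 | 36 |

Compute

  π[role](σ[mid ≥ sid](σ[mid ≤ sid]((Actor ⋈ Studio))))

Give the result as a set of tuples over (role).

{Delta, Helix, Nova, Omega}

Natural join on sid: {(Atlas, 38, 36), (Delta, 1, 1), (Delta, 1, 10), (Delta, 1, 14), (Delta, 1, 20), (Delta, 1, 24), (Delta, 1, 38), (Helix, 1, 1), (Helix, 1, 10), (Helix, 1, 14), (Helix, 1, 20), (Helix, 1, 24), (Helix, 1, 38), (Helix, 18, 8), (Nova, 1, 1), (Nova, 1, 10), (Nova, 1, 14), (Nova, 1, 20), (Nova, 1, 24), (Nova, 1, 38), (Omega, 1, 1), (Omega, 1, 10), (Omega, 1, 14), (Omega, 1, 20), (Omega, 1, 24), (Omega, 1, 38), (Orion, 18, 8), (Orion, 38, 36)}
σ[mid ≤ sid]: keep tuples satisfying mid ≤ sid → {(Atlas, 38, 36), (Delta, 1, 1), (Helix, 1, 1), (Helix, 18, 8), (Nova, 1, 1), (Omega, 1, 1), (Orion, 18, 8), (Orion, 38, 36)}
σ[mid ≥ sid]: keep tuples satisfying mid ≥ sid → {(Delta, 1, 1), (Helix, 1, 1), (Nova, 1, 1), (Omega, 1, 1)}
Projecting to role: {Delta, Helix, Nova, Omega}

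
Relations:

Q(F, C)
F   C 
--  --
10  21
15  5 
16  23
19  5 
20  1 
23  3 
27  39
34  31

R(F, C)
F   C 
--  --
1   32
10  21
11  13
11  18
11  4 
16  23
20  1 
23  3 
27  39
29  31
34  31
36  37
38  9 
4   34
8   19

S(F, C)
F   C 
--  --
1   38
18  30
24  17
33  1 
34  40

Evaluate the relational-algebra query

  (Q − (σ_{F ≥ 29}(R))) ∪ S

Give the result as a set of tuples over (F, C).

{(1, 38), (10, 21), (15, 5), (16, 23), (18, 30), (19, 5), (20, 1), (23, 3), (24, 17), (27, 39), (33, 1), (34, 40)}

Filtering on F ≥ 29 leaves {(29, 31), (34, 31), (36, 37), (38, 9)}.
Taking the difference: {(10, 21), (15, 5), (16, 23), (19, 5), (20, 1), (23, 3), (27, 39)}
Taking the union: {(1, 38), (10, 21), (15, 5), (16, 23), (18, 30), (19, 5), (20, 1), (23, 3), (24, 17), (27, 39), (33, 1), (34, 40)}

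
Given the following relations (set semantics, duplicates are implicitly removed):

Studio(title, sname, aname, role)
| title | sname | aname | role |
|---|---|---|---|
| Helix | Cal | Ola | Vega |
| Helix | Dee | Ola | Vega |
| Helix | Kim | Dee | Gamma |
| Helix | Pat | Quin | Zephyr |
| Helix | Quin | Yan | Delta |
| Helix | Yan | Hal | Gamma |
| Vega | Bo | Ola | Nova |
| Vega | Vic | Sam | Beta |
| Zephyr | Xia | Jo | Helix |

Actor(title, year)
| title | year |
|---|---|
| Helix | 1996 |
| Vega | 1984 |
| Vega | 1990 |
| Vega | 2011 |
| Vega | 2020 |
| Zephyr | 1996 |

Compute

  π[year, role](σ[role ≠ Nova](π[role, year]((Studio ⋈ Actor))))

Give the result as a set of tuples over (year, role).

Joining Studio and Actor on title yields {(Helix, Cal, Ola, Vega, 1996), (Helix, Dee, Ola, Vega, 1996), (Helix, Kim, Dee, Gamma, 1996), (Helix, Pat, Quin, Zephyr, 1996), (Helix, Quin, Yan, Delta, 1996), (Helix, Yan, Hal, Gamma, 1996), (Vega, Bo, Ola, Nova, 1984), (Vega, Bo, Ola, Nova, 1990), (Vega, Bo, Ola, Nova, 2011), (Vega, Bo, Ola, Nova, 2020), (Vega, Vic, Sam, Beta, 1984), (Vega, Vic, Sam, Beta, 1990), (Vega, Vic, Sam, Beta, 2011), (Vega, Vic, Sam, Beta, 2020), (Zephyr, Xia, Jo, Helix, 1996)}.
π[role, year]: project onto (role, year) (2 duplicate(s) eliminated) → {(Beta, 1984), (Beta, 1990), (Beta, 2011), (Beta, 2020), (Delta, 1996), (Gamma, 1996), (Helix, 1996), (Nova, 1984), (Nova, 1990), (Nova, 2011), (Nova, 2020), (Vega, 1996), (Zephyr, 1996)}
Filtering on role ≠ Nova leaves {(Beta, 1984), (Beta, 1990), (Beta, 2011), (Beta, 2020), (Delta, 1996), (Gamma, 1996), (Helix, 1996), (Vega, 1996), (Zephyr, 1996)}.
π[year, role]: project onto (year, role) → {(1984, Beta), (1990, Beta), (1996, Delta), (1996, Gamma), (1996, Helix), (1996, Vega), (1996, Zephyr), (2011, Beta), (2020, Beta)}

{(1984, Beta), (1990, Beta), (1996, Delta), (1996, Gamma), (1996, Helix), (1996, Vega), (1996, Zephyr), (2011, Beta), (2020, Beta)}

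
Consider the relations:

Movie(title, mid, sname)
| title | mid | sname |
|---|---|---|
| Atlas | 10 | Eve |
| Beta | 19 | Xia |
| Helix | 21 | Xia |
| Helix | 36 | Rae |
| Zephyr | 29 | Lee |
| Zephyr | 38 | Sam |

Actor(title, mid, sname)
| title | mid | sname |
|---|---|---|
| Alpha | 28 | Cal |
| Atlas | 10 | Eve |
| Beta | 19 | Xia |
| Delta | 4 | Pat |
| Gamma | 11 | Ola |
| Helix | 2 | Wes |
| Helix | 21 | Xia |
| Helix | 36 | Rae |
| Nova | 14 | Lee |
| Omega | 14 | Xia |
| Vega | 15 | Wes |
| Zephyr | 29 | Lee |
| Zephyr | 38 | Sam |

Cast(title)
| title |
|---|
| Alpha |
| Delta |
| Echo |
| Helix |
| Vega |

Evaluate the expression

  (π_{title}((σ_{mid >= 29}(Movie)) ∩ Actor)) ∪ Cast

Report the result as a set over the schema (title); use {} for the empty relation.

{Alpha, Delta, Echo, Helix, Vega, Zephyr}

Selection mid >= 29: {(Helix, 36, Rae), (Zephyr, 29, Lee), (Zephyr, 38, Sam)}
Taking the intersection: {(Helix, 36, Rae), (Zephyr, 29, Lee), (Zephyr, 38, Sam)}
π_{title} gives {Helix, Zephyr} (1 duplicate(s) eliminated).
Taking the union: {Alpha, Delta, Echo, Helix, Vega, Zephyr}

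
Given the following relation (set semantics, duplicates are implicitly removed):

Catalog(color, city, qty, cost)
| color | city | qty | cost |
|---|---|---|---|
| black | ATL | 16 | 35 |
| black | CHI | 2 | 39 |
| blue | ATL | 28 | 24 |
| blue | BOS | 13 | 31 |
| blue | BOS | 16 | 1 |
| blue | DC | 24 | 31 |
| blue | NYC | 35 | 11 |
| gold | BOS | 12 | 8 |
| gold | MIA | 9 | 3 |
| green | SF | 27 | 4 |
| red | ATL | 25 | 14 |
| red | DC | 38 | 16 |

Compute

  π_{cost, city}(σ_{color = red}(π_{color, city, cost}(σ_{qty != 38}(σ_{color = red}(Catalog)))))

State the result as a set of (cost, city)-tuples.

Selection color = red: {(red, ATL, 25, 14), (red, DC, 38, 16)}
Selection qty != 38: {(red, ATL, 25, 14)}
π_{color, city, cost} gives {(red, ATL, 14)}.
Selection color = red: {(red, ATL, 14)}
π_{cost, city} gives {(14, ATL)}.

{(14, ATL)}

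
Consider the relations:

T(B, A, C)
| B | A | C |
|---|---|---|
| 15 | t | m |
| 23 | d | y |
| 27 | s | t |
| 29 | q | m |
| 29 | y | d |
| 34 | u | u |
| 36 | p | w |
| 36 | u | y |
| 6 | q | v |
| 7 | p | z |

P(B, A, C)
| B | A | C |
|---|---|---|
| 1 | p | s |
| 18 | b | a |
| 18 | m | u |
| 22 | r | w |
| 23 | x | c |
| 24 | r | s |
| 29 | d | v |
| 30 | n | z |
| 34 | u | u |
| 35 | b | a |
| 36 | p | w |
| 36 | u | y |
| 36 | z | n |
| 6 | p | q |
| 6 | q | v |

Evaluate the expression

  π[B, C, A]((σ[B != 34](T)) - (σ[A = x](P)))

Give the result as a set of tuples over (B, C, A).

{(15, m, t), (23, y, d), (27, t, s), (29, d, y), (29, m, q), (36, w, p), (36, y, u), (6, v, q), (7, z, p)}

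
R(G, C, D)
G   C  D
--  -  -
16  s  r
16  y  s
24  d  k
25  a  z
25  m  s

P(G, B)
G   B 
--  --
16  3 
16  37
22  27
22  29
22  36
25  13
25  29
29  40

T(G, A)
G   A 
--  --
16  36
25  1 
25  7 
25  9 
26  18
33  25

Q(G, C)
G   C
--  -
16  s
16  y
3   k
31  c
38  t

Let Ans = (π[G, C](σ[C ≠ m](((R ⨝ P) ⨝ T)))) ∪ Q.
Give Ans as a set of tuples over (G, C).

Natural join on G: {(16, s, r, 3), (16, s, r, 37), (16, y, s, 3), (16, y, s, 37), (25, a, z, 13), (25, a, z, 29), (25, m, s, 13), (25, m, s, 29)}
Natural join on G: {(16, s, r, 3, 36), (16, s, r, 37, 36), (16, y, s, 3, 36), (16, y, s, 37, 36), (25, a, z, 13, 1), (25, a, z, 13, 7), (25, a, z, 13, 9), (25, a, z, 29, 1), (25, a, z, 29, 7), (25, a, z, 29, 9), (25, m, s, 13, 1), (25, m, s, 13, 7), (25, m, s, 13, 9), (25, m, s, 29, 1), (25, m, s, 29, 7), (25, m, s, 29, 9)}
Selection C ≠ m: {(16, s, r, 3, 36), (16, s, r, 37, 36), (16, y, s, 3, 36), (16, y, s, 37, 36), (25, a, z, 13, 1), (25, a, z, 13, 7), (25, a, z, 13, 9), (25, a, z, 29, 1), (25, a, z, 29, 7), (25, a, z, 29, 9)}
Keep only column(s) G, C (7 duplicate(s) eliminated): {(16, s), (16, y), (25, a)}
Union: {(16, s), (16, y), (25, a)} with {(16, s), (16, y), (3, k), (31, c), (38, t)} → {(16, s), (16, y), (25, a), (3, k), (31, c), (38, t)}

{(16, s), (16, y), (25, a), (3, k), (31, c), (38, t)}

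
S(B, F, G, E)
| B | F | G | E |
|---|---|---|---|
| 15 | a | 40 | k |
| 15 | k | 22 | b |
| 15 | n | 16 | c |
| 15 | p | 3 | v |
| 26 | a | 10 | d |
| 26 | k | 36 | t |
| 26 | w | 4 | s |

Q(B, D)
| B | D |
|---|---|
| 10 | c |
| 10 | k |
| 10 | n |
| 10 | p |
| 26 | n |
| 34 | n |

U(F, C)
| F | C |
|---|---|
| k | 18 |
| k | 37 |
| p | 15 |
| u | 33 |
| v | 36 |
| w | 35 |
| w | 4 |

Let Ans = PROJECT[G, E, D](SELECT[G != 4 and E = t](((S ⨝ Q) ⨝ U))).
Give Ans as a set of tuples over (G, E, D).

S ⋈ Q (natural join on B): {(26, a, 10, d, n), (26, k, 36, t, n), (26, w, 4, s, n)}
(S ⨝ Q) ⋈ U (natural join on F): {(26, k, 36, t, n, 18), (26, k, 36, t, n, 37), (26, w, 4, s, n, 35), (26, w, 4, s, n, 4)}
Filtering on G != 4 and E = t leaves {(26, k, 36, t, n, 18), (26, k, 36, t, n, 37)}.
Keep only column(s) G, E, D (1 duplicate(s) eliminated): {(36, t, n)}

{(36, t, n)}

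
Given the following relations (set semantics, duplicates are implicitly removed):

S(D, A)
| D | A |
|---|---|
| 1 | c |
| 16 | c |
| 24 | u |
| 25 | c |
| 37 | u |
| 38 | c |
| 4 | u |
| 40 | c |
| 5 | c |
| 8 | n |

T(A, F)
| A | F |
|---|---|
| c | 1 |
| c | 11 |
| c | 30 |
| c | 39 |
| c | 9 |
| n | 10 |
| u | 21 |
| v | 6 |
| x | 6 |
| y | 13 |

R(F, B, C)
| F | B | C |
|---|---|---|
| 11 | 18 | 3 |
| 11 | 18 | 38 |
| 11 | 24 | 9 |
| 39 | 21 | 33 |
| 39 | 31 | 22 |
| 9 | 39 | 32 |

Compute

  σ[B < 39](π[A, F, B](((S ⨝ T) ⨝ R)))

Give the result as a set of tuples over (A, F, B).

{(c, 11, 18), (c, 11, 24), (c, 39, 21), (c, 39, 31)}

S ⋈ T (natural join on A): {(1, c, 1), (1, c, 11), (1, c, 30), (1, c, 39), (1, c, 9), (16, c, 1), (16, c, 11), (16, c, 30), (16, c, 39), (16, c, 9), (24, u, 21), (25, c, 1), (25, c, 11), (25, c, 30), (25, c, 39), (25, c, 9), (37, u, 21), (38, c, 1), (38, c, 11), (38, c, 30), (38, c, 39), (38, c, 9), (4, u, 21), (40, c, 1), (40, c, 11), (40, c, 30), (40, c, 39), (40, c, 9), (5, c, 1), (5, c, 11), (5, c, 30), (5, c, 39), (5, c, 9), (8, n, 10)}
(S ⨝ T) ⋈ R (natural join on F): {(1, c, 11, 18, 3), (1, c, 11, 18, 38), (1, c, 11, 24, 9), (1, c, 39, 21, 33), (1, c, 39, 31, 22), (1, c, 9, 39, 32), (16, c, 11, 18, 3), (16, c, 11, 18, 38), (16, c, 11, 24, 9), (16, c, 39, 21, 33), (16, c, 39, 31, 22), (16, c, 9, 39, 32), (25, c, 11, 18, 3), (25, c, 11, 18, 38), (25, c, 11, 24, 9), (25, c, 39, 21, 33), (25, c, 39, 31, 22), (25, c, 9, 39, 32), (38, c, 11, 18, 3), (38, c, 11, 18, 38), (38, c, 11, 24, 9), (38, c, 39, 21, 33), (38, c, 39, 31, 22), (38, c, 9, 39, 32), (40, c, 11, 18, 3), (40, c, 11, 18, 38), (40, c, 11, 24, 9), (40, c, 39, 21, 33), (40, c, 39, 31, 22), (40, c, 9, 39, 32), (5, c, 11, 18, 3), (5, c, 11, 18, 38), (5, c, 11, 24, 9), (5, c, 39, 21, 33), (5, c, 39, 31, 22), (5, c, 9, 39, 32)}
Projecting to A, F, B (31 duplicate(s) eliminated): {(c, 11, 18), (c, 11, 24), (c, 39, 21), (c, 39, 31), (c, 9, 39)}
Selection B < 39: {(c, 11, 18), (c, 11, 24), (c, 39, 21), (c, 39, 31)}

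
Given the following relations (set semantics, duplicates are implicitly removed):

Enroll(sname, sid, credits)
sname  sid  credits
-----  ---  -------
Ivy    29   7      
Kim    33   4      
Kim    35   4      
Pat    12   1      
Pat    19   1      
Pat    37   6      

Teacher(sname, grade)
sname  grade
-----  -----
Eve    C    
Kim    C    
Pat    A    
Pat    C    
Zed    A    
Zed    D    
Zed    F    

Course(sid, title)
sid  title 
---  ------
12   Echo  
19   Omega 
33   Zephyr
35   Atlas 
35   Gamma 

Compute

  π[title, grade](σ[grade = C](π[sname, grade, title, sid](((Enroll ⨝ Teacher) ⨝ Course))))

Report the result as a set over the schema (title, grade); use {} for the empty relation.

Enroll ⋈ Teacher (natural join on sname): {(Kim, 33, 4, C), (Kim, 35, 4, C), (Pat, 12, 1, A), (Pat, 12, 1, C), (Pat, 19, 1, A), (Pat, 19, 1, C), (Pat, 37, 6, A), (Pat, 37, 6, C)}
(Enroll ⨝ Teacher) ⋈ Course (natural join on sid): {(Kim, 33, 4, C, Zephyr), (Kim, 35, 4, C, Atlas), (Kim, 35, 4, C, Gamma), (Pat, 12, 1, A, Echo), (Pat, 12, 1, C, Echo), (Pat, 19, 1, A, Omega), (Pat, 19, 1, C, Omega)}
π[sname, grade, title, sid]: project onto (sname, grade, title, sid) → {(Kim, C, Atlas, 35), (Kim, C, Gamma, 35), (Kim, C, Zephyr, 33), (Pat, A, Echo, 12), (Pat, A, Omega, 19), (Pat, C, Echo, 12), (Pat, C, Omega, 19)}
Filtering on grade = C leaves {(Kim, C, Atlas, 35), (Kim, C, Gamma, 35), (Kim, C, Zephyr, 33), (Pat, C, Echo, 12), (Pat, C, Omega, 19)}.
π[title, grade]: project onto (title, grade) → {(Atlas, C), (Echo, C), (Gamma, C), (Omega, C), (Zephyr, C)}

{(Atlas, C), (Echo, C), (Gamma, C), (Omega, C), (Zephyr, C)}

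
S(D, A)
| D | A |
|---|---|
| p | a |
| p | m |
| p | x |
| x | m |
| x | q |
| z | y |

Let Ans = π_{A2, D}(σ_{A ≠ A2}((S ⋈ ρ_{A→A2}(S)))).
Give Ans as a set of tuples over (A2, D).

{(a, p), (m, p), (m, x), (q, x), (x, p)}

ρ[A→A2]: schema becomes (D, A2); tuples unchanged.
Natural join on D: {(p, a, a), (p, a, m), (p, a, x), (p, m, a), (p, m, m), (p, m, x), (p, x, a), (p, x, m), (p, x, x), (x, m, m), (x, m, q), (x, q, m), (x, q, q), (z, y, y)}
Filtering on A ≠ A2 leaves {(p, a, m), (p, a, x), (p, m, a), (p, m, x), (p, x, a), (p, x, m), (x, m, q), (x, q, m)}.
Keep only column(s) A2, D (3 duplicate(s) eliminated): {(a, p), (m, p), (m, x), (q, x), (x, p)}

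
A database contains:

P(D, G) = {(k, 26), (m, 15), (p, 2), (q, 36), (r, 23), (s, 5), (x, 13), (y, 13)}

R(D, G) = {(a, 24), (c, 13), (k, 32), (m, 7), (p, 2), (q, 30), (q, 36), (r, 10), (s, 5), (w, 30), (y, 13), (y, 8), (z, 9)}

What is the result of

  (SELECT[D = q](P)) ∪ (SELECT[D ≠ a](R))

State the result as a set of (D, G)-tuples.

Filtering on D = q leaves {(q, 36)}.
Filtering on D ≠ a leaves {(c, 13), (k, 32), (m, 7), (p, 2), (q, 30), (q, 36), (r, 10), (s, 5), (w, 30), (y, 13), (y, 8), (z, 9)}.
Set union of the two operands is {(c, 13), (k, 32), (m, 7), (p, 2), (q, 30), (q, 36), (r, 10), (s, 5), (w, 30), (y, 13), (y, 8), (z, 9)}.

{(c, 13), (k, 32), (m, 7), (p, 2), (q, 30), (q, 36), (r, 10), (s, 5), (w, 30), (y, 13), (y, 8), (z, 9)}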